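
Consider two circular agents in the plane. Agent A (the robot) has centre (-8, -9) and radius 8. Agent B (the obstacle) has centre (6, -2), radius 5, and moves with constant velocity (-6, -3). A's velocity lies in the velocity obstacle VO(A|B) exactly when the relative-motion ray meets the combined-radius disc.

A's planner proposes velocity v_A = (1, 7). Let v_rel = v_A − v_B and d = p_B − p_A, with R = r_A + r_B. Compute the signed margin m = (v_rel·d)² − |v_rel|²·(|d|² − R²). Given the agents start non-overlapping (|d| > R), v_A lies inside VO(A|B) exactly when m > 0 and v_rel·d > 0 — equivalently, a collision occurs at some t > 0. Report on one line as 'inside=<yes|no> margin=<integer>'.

d = (14, 7),  |d|² = 245;  R = 8+5 = 13,  c = 245−13² = 76
v_rel = (7, 10),  |v_rel|² = 149;  v_rel·d = (7)·(14) + (10)·(7) = 168
149·t² − 336·t + 76 = 0  ⇒  m = 168² − 149·76 = 16900
m = 16900 > 0,  v_rel·d = 168 > 0  ⇒  inside

inside=yes margin=16900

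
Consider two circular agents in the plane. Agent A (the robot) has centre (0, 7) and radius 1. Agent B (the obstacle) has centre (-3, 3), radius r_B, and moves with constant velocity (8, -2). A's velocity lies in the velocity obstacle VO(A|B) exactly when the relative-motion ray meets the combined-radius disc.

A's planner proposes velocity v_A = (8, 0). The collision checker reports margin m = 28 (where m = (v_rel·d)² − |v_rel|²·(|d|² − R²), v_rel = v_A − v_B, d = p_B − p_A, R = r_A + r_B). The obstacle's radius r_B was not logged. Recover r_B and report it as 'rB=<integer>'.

m = 28
d = (-3, -4);  v_rel = (0, 2),  |v_rel|² = 4
v_rel×d = (0)·(-4) − (2)·(-3) = 6
since m = R²·4 − 6²:  R² = (36 + 28) / 4 = 16
R = √16 = 4  ⇒  r_B = 4 − 1 = 3

rB=3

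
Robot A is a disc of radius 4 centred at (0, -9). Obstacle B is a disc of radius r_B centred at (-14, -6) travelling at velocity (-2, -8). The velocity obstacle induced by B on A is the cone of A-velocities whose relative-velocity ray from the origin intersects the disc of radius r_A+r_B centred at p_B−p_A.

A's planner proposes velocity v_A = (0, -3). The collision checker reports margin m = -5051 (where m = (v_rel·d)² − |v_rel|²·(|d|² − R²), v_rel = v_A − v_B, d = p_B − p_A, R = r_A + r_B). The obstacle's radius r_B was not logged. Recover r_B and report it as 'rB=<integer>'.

m = -5051
d = (-14, 3);  v_rel = (2, 5),  |v_rel|² = 29
v_rel×d = (2)·(3) − (5)·(-14) = 76
since m = R²·29 − 76²:  R² = (5776 + -5051) / 29 = 25
R = √25 = 5  ⇒  r_B = 5 − 4 = 1

rB=1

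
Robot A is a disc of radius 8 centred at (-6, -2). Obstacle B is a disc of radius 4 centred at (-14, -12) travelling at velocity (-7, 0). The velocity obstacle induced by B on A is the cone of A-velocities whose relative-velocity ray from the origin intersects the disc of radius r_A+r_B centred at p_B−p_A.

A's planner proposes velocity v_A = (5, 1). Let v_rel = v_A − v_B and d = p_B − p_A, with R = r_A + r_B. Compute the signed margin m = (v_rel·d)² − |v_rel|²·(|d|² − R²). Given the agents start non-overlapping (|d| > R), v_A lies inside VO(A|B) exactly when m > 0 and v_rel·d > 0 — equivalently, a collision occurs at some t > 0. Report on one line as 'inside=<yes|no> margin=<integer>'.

d = (-8, -10),  |d|² = 164;  R = 8+4 = 12,  c = 164−12² = 20
v_rel = (12, 1),  |v_rel|² = 145;  v_rel·d = (12)·(-8) + (1)·(-10) = -106
145·t² + 212·t + 20 = 0  ⇒  m = (-106)² − 145·20 = 8336
m = 8336 > 0,  v_rel·d = -106 < 0  ⇒  outside

inside=no margin=8336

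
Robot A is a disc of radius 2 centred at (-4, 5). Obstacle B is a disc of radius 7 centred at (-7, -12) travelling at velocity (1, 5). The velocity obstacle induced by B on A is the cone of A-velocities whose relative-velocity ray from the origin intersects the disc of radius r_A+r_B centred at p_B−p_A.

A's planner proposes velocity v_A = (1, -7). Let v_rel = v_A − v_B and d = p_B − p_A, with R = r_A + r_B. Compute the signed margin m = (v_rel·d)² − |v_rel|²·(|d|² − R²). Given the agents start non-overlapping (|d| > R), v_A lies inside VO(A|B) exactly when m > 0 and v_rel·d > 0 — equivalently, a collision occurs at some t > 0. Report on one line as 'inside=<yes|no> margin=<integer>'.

d = (-3, -17),  |d|² = 298;  R = 2+7 = 9,  c = 298−9² = 217
v_rel = (0, -12),  |v_rel|² = 144;  v_rel·d = (0)·(-3) + (-12)·(-17) = 204
144·t² − 408·t + 217 = 0  ⇒  m = 204² − 144·217 = 10368
m = 10368 > 0,  v_rel·d = 204 > 0  ⇒  inside

inside=yes margin=10368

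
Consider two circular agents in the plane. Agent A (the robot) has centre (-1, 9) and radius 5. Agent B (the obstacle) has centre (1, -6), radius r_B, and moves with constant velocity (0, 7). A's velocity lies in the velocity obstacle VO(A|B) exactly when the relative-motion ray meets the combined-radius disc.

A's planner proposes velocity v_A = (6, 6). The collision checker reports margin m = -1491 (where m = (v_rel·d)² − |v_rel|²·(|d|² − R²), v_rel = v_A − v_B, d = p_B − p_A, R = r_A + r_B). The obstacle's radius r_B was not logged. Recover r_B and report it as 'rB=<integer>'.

m = -1491
d = (2, -15);  v_rel = (6, -1),  |v_rel|² = 37
v_rel×d = (6)·(-15) − (-1)·(2) = -88
since m = R²·37 − (-88)²:  R² = (7744 + -1491) / 37 = 169
R = √169 = 13  ⇒  r_B = 13 − 5 = 8

rB=8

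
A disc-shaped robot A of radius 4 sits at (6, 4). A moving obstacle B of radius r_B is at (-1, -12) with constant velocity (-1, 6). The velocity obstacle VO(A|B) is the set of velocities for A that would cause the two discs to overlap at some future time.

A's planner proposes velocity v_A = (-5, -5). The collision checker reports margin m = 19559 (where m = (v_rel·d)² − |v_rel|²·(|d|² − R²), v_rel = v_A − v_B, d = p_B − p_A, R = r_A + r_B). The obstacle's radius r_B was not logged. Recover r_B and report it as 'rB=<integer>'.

m = 19559
d = (-7, -16);  v_rel = (-4, -11),  |v_rel|² = 137
v_rel×d = (-4)·(-16) − (-11)·(-7) = -13
since m = R²·137 − (-13)²:  R² = (169 + 19559) / 137 = 144
R = √144 = 12  ⇒  r_B = 12 − 4 = 8

rB=8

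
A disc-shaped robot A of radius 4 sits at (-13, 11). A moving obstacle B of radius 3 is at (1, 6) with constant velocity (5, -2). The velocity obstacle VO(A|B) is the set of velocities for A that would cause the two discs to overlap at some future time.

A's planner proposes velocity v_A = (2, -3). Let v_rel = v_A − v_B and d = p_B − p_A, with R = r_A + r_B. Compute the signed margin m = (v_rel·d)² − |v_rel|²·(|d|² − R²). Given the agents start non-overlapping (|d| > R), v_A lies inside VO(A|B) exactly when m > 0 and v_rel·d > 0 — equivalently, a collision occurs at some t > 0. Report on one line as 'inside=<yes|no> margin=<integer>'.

d = (14, -5),  |d|² = 221;  R = 4+3 = 7,  c = 221−7² = 172
v_rel = (-3, -1),  |v_rel|² = 10;  v_rel·d = (-3)·(14) + (-1)·(-5) = -37
10·t² + 74·t + 172 = 0  ⇒  m = (-37)² − 10·172 = -351
m = -351 < 0,  v_rel·d = -37 < 0  ⇒  outside

inside=no margin=-351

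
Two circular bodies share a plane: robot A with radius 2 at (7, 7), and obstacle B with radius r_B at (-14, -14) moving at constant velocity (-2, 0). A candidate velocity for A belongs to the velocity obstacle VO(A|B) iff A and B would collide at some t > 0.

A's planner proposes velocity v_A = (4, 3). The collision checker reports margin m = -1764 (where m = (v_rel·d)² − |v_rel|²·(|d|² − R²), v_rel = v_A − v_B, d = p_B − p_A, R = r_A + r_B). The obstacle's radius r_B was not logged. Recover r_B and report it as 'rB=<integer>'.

m = -1764
d = (-21, -21);  v_rel = (6, 3),  |v_rel|² = 45
v_rel×d = (6)·(-21) − (3)·(-21) = -63
since m = R²·45 − (-63)²:  R² = (3969 + -1764) / 45 = 49
R = √49 = 7  ⇒  r_B = 7 − 2 = 5

rB=5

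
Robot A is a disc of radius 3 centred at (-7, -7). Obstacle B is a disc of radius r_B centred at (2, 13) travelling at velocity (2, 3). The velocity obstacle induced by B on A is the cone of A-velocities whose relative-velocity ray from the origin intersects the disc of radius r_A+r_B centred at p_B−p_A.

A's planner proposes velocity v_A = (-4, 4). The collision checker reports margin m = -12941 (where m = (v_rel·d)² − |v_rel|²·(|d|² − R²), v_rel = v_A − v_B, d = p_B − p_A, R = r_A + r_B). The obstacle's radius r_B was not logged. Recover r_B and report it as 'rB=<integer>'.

m = -12941
d = (9, 20);  v_rel = (-6, 1),  |v_rel|² = 37
v_rel×d = (-6)·(20) − (1)·(9) = -129
since m = R²·37 − (-129)²:  R² = (16641 + -12941) / 37 = 100
R = √100 = 10  ⇒  r_B = 10 − 3 = 7

rB=7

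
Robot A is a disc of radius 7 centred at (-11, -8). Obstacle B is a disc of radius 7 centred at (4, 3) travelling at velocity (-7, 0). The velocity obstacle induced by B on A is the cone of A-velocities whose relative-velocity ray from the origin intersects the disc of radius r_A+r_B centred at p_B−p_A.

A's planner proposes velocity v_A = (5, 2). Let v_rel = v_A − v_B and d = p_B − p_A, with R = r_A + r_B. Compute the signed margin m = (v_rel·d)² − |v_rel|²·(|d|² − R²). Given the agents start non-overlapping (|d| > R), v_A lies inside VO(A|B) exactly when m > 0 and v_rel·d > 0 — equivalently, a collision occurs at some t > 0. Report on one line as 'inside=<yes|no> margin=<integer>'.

d = (15, 11),  |d|² = 346;  R = 7+7 = 14,  c = 346−14² = 150
v_rel = (12, 2),  |v_rel|² = 148;  v_rel·d = (12)·(15) + (2)·(11) = 202
148·t² − 404·t + 150 = 0  ⇒  m = 202² − 148·150 = 18604
m = 18604 > 0,  v_rel·d = 202 > 0  ⇒  inside

inside=yes margin=18604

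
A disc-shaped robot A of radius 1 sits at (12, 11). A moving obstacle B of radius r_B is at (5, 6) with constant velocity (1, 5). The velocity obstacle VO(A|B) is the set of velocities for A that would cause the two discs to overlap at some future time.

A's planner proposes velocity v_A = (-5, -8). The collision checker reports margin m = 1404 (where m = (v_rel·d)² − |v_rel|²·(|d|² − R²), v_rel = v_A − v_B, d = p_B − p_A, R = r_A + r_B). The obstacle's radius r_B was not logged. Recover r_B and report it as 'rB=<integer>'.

m = 1404
d = (-7, -5);  v_rel = (-6, -13),  |v_rel|² = 205
v_rel×d = (-6)·(-5) − (-13)·(-7) = -61
since m = R²·205 − (-61)²:  R² = (3721 + 1404) / 205 = 25
R = √25 = 5  ⇒  r_B = 5 − 1 = 4

rB=4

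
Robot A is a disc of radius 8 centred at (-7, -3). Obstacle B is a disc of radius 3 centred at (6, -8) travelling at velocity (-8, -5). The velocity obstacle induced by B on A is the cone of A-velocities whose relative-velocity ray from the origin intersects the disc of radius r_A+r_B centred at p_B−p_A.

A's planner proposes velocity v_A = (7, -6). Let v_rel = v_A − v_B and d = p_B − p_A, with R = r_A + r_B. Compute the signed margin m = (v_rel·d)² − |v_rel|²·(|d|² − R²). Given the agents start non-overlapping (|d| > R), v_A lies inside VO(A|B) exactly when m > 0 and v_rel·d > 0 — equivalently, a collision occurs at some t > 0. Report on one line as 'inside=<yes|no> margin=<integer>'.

d = (13, -5),  |d|² = 194;  R = 8+3 = 11,  c = 194−11² = 73
v_rel = (15, -1),  |v_rel|² = 226;  v_rel·d = (15)·(13) + (-1)·(-5) = 200
226·t² − 400·t + 73 = 0  ⇒  m = 200² − 226·73 = 23502
m = 23502 > 0,  v_rel·d = 200 > 0  ⇒  inside

inside=yes margin=23502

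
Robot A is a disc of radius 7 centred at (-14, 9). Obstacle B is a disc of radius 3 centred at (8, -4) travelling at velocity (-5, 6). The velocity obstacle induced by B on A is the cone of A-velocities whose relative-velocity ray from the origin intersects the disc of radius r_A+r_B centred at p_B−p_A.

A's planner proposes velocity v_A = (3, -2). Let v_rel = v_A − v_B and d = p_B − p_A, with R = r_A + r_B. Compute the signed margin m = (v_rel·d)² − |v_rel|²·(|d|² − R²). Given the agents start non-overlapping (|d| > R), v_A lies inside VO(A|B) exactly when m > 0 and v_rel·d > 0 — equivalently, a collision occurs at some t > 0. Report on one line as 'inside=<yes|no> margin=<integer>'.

d = (22, -13),  |d|² = 653;  R = 7+3 = 10,  c = 653−10² = 553
v_rel = (8, -8),  |v_rel|² = 128;  v_rel·d = (8)·(22) + (-8)·(-13) = 280
128·t² − 560·t + 553 = 0  ⇒  m = 280² − 128·553 = 7616
m = 7616 > 0,  v_rel·d = 280 > 0  ⇒  inside

inside=yes margin=7616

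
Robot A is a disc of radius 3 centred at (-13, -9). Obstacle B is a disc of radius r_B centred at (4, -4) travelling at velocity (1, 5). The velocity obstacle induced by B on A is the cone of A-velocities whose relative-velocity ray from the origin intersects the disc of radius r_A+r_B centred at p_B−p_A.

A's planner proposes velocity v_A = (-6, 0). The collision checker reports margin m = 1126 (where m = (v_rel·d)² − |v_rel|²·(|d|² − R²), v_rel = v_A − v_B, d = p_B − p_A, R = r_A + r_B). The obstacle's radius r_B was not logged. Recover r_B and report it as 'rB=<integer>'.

m = 1126
d = (17, 5);  v_rel = (-7, -5),  |v_rel|² = 74
v_rel×d = (-7)·(5) − (-5)·(17) = 50
since m = R²·74 − 50²:  R² = (2500 + 1126) / 74 = 49
R = √49 = 7  ⇒  r_B = 7 − 3 = 4

rB=4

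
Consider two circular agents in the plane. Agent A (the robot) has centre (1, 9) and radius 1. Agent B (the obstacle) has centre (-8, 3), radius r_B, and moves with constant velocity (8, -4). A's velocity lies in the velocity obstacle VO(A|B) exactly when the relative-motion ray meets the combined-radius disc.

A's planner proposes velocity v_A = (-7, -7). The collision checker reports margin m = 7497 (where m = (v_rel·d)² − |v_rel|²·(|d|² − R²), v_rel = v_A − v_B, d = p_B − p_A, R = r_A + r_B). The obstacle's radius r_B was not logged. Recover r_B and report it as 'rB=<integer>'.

m = 7497
d = (-9, -6);  v_rel = (-15, -3),  |v_rel|² = 234
v_rel×d = (-15)·(-6) − (-3)·(-9) = 63
since m = R²·234 − 63²:  R² = (3969 + 7497) / 234 = 49
R = √49 = 7  ⇒  r_B = 7 − 1 = 6

rB=6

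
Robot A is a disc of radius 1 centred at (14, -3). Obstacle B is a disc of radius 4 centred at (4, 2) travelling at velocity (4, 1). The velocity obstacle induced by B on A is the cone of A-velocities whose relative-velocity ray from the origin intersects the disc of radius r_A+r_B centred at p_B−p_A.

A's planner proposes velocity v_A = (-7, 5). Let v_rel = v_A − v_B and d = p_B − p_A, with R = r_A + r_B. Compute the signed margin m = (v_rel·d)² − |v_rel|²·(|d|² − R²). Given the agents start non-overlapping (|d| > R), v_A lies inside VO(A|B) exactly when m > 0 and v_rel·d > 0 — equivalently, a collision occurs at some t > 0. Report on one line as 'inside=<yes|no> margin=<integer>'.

d = (-10, 5),  |d|² = 125;  R = 1+4 = 5,  c = 125−5² = 100
v_rel = (-11, 4),  |v_rel|² = 137;  v_rel·d = (-11)·(-10) + (4)·(5) = 130
137·t² − 260·t + 100 = 0  ⇒  m = 130² − 137·100 = 3200
m = 3200 > 0,  v_rel·d = 130 > 0  ⇒  inside

inside=yes margin=3200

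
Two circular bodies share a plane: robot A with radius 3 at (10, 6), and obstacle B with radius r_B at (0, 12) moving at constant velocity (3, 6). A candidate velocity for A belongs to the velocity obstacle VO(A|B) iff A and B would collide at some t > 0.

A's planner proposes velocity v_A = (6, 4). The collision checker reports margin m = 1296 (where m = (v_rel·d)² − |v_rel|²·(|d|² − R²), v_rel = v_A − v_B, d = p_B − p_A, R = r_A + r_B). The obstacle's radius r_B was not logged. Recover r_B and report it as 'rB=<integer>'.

m = 1296
d = (-10, 6);  v_rel = (3, -2),  |v_rel|² = 13
v_rel×d = (3)·(6) − (-2)·(-10) = -2
since m = R²·13 − (-2)²:  R² = (4 + 1296) / 13 = 100
R = √100 = 10  ⇒  r_B = 10 − 3 = 7

rB=7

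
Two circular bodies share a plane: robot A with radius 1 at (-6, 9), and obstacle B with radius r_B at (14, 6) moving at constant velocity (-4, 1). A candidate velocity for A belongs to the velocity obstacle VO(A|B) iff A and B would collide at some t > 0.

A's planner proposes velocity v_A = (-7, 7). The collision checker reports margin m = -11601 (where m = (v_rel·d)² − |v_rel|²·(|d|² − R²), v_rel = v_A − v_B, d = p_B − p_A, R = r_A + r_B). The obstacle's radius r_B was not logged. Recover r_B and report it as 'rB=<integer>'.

m = -11601
d = (20, -3);  v_rel = (-3, 6),  |v_rel|² = 45
v_rel×d = (-3)·(-3) − (6)·(20) = -111
since m = R²·45 − (-111)²:  R² = (12321 + -11601) / 45 = 16
R = √16 = 4  ⇒  r_B = 4 − 1 = 3

rB=3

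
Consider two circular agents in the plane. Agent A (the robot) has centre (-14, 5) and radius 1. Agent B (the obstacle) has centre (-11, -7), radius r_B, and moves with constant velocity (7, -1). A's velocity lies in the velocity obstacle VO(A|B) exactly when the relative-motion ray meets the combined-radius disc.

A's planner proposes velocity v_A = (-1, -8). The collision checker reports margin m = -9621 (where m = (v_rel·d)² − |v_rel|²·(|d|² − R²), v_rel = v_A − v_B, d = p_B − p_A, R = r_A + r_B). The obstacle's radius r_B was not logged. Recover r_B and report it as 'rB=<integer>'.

m = -9621
d = (3, -12);  v_rel = (-8, -7),  |v_rel|² = 113
v_rel×d = (-8)·(-12) − (-7)·(3) = 117
since m = R²·113 − 117²:  R² = (13689 + -9621) / 113 = 36
R = √36 = 6  ⇒  r_B = 6 − 1 = 5

rB=5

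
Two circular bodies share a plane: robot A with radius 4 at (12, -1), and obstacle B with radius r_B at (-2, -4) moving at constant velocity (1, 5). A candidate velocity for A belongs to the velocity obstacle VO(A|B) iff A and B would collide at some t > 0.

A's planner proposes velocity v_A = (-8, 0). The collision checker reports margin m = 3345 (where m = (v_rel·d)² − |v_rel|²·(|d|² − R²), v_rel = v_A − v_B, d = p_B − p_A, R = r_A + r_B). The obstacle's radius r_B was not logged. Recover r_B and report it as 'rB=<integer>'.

m = 3345
d = (-14, -3);  v_rel = (-9, -5),  |v_rel|² = 106
v_rel×d = (-9)·(-3) − (-5)·(-14) = -43
since m = R²·106 − (-43)²:  R² = (1849 + 3345) / 106 = 49
R = √49 = 7  ⇒  r_B = 7 − 4 = 3

rB=3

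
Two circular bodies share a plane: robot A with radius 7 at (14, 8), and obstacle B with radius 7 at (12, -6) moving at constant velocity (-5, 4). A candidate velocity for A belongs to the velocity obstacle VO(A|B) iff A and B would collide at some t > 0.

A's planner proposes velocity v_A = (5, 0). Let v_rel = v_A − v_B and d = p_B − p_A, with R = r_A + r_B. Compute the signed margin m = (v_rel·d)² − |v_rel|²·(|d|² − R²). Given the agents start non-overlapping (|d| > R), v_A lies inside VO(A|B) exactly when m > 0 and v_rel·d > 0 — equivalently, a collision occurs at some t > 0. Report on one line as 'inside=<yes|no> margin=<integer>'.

d = (-2, -14),  |d|² = 200;  R = 7+7 = 14,  c = 200−14² = 4
v_rel = (10, -4),  |v_rel|² = 116;  v_rel·d = (10)·(-2) + (-4)·(-14) = 36
116·t² − 72·t + 4 = 0  ⇒  m = 36² − 116·4 = 832
m = 832 > 0,  v_rel·d = 36 > 0  ⇒  inside

inside=yes margin=832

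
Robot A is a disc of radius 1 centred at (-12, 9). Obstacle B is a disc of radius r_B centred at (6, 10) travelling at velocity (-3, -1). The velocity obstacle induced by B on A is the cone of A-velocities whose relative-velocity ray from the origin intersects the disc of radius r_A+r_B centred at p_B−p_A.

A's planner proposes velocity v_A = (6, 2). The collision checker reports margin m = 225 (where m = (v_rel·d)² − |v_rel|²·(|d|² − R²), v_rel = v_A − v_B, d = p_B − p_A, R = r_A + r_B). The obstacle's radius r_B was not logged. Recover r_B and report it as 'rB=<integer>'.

m = 225
d = (18, 1);  v_rel = (9, 3),  |v_rel|² = 90
v_rel×d = (9)·(1) − (3)·(18) = -45
since m = R²·90 − (-45)²:  R² = (2025 + 225) / 90 = 25
R = √25 = 5  ⇒  r_B = 5 − 1 = 4

rB=4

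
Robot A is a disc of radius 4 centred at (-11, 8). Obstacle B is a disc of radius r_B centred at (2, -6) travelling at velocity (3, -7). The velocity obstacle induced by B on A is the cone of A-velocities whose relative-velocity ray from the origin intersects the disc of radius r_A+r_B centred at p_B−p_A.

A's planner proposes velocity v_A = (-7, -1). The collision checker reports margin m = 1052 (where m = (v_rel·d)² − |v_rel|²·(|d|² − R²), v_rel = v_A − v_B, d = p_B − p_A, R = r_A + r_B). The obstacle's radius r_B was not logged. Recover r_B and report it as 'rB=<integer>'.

m = 1052
d = (13, -14);  v_rel = (-10, 6),  |v_rel|² = 136
v_rel×d = (-10)·(-14) − (6)·(13) = 62
since m = R²·136 − 62²:  R² = (3844 + 1052) / 136 = 36
R = √36 = 6  ⇒  r_B = 6 − 4 = 2

rB=2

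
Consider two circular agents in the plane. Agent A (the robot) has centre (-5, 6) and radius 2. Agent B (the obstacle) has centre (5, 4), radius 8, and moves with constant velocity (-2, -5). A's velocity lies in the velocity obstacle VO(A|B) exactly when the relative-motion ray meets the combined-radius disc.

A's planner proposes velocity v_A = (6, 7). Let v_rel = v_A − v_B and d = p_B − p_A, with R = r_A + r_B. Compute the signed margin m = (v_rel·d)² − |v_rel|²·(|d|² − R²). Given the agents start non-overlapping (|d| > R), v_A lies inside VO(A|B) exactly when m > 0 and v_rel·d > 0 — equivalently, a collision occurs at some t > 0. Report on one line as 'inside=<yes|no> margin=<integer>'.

d = (10, -2),  |d|² = 104;  R = 2+8 = 10,  c = 104−10² = 4
v_rel = (8, 12),  |v_rel|² = 208;  v_rel·d = (8)·(10) + (12)·(-2) = 56
208·t² − 112·t + 4 = 0  ⇒  m = 56² − 208·4 = 2304
m = 2304 > 0,  v_rel·d = 56 > 0  ⇒  inside

inside=yes margin=2304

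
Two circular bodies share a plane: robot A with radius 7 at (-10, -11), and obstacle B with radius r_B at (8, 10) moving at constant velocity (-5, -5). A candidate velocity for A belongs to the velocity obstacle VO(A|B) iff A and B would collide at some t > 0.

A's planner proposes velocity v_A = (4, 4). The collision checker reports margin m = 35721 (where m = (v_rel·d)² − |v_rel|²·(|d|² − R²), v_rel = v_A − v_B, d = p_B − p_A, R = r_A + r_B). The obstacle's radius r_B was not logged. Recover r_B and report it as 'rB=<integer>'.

m = 35721
d = (18, 21);  v_rel = (9, 9),  |v_rel|² = 162
v_rel×d = (9)·(21) − (9)·(18) = 27
since m = R²·162 − 27²:  R² = (729 + 35721) / 162 = 225
R = √225 = 15  ⇒  r_B = 15 − 7 = 8

rB=8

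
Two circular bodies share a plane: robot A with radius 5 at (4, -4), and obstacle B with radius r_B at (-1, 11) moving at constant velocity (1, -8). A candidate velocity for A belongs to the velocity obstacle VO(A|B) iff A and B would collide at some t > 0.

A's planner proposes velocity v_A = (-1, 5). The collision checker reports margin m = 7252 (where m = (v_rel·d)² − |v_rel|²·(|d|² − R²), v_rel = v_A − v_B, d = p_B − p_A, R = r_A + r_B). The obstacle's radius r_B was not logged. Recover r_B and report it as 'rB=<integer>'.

m = 7252
d = (-5, 15);  v_rel = (-2, 13),  |v_rel|² = 173
v_rel×d = (-2)·(15) − (13)·(-5) = 35
since m = R²·173 − 35²:  R² = (1225 + 7252) / 173 = 49
R = √49 = 7  ⇒  r_B = 7 − 5 = 2

rB=2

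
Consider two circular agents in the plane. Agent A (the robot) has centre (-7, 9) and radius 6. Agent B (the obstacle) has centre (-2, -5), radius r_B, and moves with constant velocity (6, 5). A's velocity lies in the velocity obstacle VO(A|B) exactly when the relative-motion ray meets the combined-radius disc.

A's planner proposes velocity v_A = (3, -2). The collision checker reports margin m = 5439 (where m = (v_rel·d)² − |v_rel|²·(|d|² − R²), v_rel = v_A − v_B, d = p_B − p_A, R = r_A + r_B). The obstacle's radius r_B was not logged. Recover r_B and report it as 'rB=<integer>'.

m = 5439
d = (5, -14);  v_rel = (-3, -7),  |v_rel|² = 58
v_rel×d = (-3)·(-14) − (-7)·(5) = 77
since m = R²·58 − 77²:  R² = (5929 + 5439) / 58 = 196
R = √196 = 14  ⇒  r_B = 14 − 6 = 8

rB=8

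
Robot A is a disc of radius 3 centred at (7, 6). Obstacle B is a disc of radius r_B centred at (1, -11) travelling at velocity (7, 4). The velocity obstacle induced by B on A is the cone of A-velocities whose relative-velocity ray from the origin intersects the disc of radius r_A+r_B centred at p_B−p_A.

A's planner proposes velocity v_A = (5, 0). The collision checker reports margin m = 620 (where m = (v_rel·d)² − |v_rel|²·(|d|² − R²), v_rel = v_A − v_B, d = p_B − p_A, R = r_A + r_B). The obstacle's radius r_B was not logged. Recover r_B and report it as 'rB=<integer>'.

m = 620
d = (-6, -17);  v_rel = (-2, -4),  |v_rel|² = 20
v_rel×d = (-2)·(-17) − (-4)·(-6) = 10
since m = R²·20 − 10²:  R² = (100 + 620) / 20 = 36
R = √36 = 6  ⇒  r_B = 6 − 3 = 3

rB=3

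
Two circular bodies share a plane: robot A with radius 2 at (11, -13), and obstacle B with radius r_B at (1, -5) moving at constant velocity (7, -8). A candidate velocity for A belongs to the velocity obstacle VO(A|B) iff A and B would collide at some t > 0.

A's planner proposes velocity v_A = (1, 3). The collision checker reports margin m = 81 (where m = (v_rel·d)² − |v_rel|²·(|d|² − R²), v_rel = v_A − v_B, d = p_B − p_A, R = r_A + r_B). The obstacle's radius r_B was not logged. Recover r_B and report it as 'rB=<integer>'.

m = 81
d = (-10, 8);  v_rel = (-6, 11),  |v_rel|² = 157
v_rel×d = (-6)·(8) − (11)·(-10) = 62
since m = R²·157 − 62²:  R² = (3844 + 81) / 157 = 25
R = √25 = 5  ⇒  r_B = 5 − 2 = 3

rB=3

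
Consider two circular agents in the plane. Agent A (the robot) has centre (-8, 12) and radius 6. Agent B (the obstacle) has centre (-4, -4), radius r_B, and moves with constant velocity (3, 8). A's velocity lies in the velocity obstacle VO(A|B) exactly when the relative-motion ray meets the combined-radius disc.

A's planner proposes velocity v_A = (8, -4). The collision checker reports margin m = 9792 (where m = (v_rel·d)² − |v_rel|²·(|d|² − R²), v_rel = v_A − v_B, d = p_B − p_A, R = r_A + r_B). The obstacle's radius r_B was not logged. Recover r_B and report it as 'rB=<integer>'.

m = 9792
d = (4, -16);  v_rel = (5, -12),  |v_rel|² = 169
v_rel×d = (5)·(-16) − (-12)·(4) = -32
since m = R²·169 − (-32)²:  R² = (1024 + 9792) / 169 = 64
R = √64 = 8  ⇒  r_B = 8 − 6 = 2

rB=2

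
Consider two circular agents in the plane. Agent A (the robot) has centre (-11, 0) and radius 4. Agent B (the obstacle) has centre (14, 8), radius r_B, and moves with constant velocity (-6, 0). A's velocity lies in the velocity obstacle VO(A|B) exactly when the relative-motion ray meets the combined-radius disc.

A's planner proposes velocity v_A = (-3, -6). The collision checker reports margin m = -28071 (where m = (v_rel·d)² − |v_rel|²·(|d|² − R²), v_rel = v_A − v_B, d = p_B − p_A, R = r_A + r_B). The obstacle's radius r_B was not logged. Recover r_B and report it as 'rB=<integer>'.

m = -28071
d = (25, 8);  v_rel = (3, -6),  |v_rel|² = 45
v_rel×d = (3)·(8) − (-6)·(25) = 174
since m = R²·45 − 174²:  R² = (30276 + -28071) / 45 = 49
R = √49 = 7  ⇒  r_B = 7 − 4 = 3

rB=3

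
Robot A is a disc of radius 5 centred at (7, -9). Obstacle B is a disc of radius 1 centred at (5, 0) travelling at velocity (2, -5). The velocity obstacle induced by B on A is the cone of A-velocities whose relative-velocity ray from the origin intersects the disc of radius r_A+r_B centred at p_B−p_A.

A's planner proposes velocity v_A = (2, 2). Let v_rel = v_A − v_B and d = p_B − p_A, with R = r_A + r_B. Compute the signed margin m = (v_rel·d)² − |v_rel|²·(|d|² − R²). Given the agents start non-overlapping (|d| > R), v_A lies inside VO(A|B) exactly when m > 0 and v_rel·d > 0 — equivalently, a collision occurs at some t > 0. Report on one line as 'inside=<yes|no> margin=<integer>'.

d = (-2, 9),  |d|² = 85;  R = 5+1 = 6,  c = 85−6² = 49
v_rel = (0, 7),  |v_rel|² = 49;  v_rel·d = (0)·(-2) + (7)·(9) = 63
49·t² − 126·t + 49 = 0  ⇒  m = 63² − 49·49 = 1568
m = 1568 > 0,  v_rel·d = 63 > 0  ⇒  inside

inside=yes margin=1568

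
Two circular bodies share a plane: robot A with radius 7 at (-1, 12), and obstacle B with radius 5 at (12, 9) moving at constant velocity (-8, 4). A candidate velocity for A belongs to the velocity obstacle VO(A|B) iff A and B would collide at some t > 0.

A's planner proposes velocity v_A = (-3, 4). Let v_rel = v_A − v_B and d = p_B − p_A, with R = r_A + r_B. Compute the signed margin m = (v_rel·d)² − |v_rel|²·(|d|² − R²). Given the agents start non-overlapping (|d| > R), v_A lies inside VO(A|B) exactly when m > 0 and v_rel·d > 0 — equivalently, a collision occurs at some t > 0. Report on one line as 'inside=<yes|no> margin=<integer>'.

d = (13, -3),  |d|² = 178;  R = 7+5 = 12,  c = 178−12² = 34
v_rel = (5, 0),  |v_rel|² = 25;  v_rel·d = (5)·(13) + (0)·(-3) = 65
25·t² − 130·t + 34 = 0  ⇒  m = 65² − 25·34 = 3375
m = 3375 > 0,  v_rel·d = 65 > 0  ⇒  inside

inside=yes margin=3375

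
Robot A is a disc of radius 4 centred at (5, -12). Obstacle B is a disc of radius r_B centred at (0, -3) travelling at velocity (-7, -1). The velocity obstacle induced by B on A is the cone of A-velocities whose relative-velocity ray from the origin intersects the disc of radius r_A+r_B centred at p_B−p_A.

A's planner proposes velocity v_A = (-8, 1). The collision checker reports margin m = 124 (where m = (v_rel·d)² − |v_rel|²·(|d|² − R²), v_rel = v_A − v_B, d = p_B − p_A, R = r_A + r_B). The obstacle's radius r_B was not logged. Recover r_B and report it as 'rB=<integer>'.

m = 124
d = (-5, 9);  v_rel = (-1, 2),  |v_rel|² = 5
v_rel×d = (-1)·(9) − (2)·(-5) = 1
since m = R²·5 − 1²:  R² = (1 + 124) / 5 = 25
R = √25 = 5  ⇒  r_B = 5 − 4 = 1

rB=1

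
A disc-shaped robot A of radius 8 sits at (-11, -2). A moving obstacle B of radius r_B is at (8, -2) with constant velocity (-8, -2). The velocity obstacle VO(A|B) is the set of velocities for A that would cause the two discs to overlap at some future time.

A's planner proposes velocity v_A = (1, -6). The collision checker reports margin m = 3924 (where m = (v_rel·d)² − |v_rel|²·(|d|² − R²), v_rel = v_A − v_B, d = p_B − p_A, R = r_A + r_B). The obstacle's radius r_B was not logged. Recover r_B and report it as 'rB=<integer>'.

m = 3924
d = (19, 0);  v_rel = (9, -4),  |v_rel|² = 97
v_rel×d = (9)·(0) − (-4)·(19) = 76
since m = R²·97 − 76²:  R² = (5776 + 3924) / 97 = 100
R = √100 = 10  ⇒  r_B = 10 − 8 = 2

rB=2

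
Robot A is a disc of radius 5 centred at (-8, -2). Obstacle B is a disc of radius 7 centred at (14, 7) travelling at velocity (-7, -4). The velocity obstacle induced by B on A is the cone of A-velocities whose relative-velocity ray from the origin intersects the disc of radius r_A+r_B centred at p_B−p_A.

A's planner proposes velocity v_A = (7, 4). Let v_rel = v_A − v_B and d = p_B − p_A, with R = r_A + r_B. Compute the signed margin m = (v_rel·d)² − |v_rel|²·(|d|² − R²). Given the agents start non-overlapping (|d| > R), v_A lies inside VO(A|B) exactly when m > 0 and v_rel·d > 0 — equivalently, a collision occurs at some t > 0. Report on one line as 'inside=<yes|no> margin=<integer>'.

d = (22, 9),  |d|² = 565;  R = 5+7 = 12,  c = 565−12² = 421
v_rel = (14, 8),  |v_rel|² = 260;  v_rel·d = (14)·(22) + (8)·(9) = 380
260·t² − 760·t + 421 = 0  ⇒  m = 380² − 260·421 = 34940
m = 34940 > 0,  v_rel·d = 380 > 0  ⇒  inside

inside=yes margin=34940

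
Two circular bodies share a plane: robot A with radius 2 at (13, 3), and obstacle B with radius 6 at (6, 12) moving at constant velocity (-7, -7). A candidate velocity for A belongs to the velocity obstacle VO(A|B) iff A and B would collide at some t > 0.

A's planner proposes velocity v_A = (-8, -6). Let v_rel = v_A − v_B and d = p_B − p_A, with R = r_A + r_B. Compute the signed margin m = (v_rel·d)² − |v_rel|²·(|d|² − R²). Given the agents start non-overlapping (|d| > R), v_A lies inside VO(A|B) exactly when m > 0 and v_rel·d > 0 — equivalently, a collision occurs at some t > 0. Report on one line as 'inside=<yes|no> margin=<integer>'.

d = (-7, 9),  |d|² = 130;  R = 2+6 = 8,  c = 130−8² = 66
v_rel = (-1, 1),  |v_rel|² = 2;  v_rel·d = (-1)·(-7) + (1)·(9) = 16
2·t² − 32·t + 66 = 0  ⇒  m = 16² − 2·66 = 124
m = 124 > 0,  v_rel·d = 16 > 0  ⇒  inside

inside=yes margin=124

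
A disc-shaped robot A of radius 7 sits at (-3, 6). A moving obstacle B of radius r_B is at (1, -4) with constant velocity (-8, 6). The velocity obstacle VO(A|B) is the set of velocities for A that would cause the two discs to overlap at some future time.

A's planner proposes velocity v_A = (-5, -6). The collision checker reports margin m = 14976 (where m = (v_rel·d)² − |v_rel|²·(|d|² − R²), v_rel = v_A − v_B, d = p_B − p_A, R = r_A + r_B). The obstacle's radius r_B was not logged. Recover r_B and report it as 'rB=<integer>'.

m = 14976
d = (4, -10);  v_rel = (3, -12),  |v_rel|² = 153
v_rel×d = (3)·(-10) − (-12)·(4) = 18
since m = R²·153 − 18²:  R² = (324 + 14976) / 153 = 100
R = √100 = 10  ⇒  r_B = 10 − 7 = 3

rB=3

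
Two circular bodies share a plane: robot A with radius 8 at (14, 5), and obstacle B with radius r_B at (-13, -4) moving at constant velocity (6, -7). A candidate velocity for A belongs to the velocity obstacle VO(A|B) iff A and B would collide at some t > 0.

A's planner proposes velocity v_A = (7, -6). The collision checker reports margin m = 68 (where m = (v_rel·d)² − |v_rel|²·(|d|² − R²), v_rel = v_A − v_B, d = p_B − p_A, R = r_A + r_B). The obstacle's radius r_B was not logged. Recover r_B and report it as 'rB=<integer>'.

m = 68
d = (-27, -9);  v_rel = (1, 1),  |v_rel|² = 2
v_rel×d = (1)·(-9) − (1)·(-27) = 18
since m = R²·2 − 18²:  R² = (324 + 68) / 2 = 196
R = √196 = 14  ⇒  r_B = 14 − 8 = 6

rB=6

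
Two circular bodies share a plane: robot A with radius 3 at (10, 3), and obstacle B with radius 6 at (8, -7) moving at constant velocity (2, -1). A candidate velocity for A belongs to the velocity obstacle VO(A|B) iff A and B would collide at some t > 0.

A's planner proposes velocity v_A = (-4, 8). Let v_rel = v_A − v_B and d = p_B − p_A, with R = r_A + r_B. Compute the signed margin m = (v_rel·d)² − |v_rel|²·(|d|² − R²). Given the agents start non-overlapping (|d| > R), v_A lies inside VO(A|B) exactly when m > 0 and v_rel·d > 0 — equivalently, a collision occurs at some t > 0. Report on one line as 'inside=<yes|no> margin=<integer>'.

d = (-2, -10),  |d|² = 104;  R = 3+6 = 9,  c = 104−9² = 23
v_rel = (-6, 9),  |v_rel|² = 117;  v_rel·d = (-6)·(-2) + (9)·(-10) = -78
117·t² + 156·t + 23 = 0  ⇒  m = (-78)² − 117·23 = 3393
m = 3393 > 0,  v_rel·d = -78 < 0  ⇒  outside

inside=no margin=3393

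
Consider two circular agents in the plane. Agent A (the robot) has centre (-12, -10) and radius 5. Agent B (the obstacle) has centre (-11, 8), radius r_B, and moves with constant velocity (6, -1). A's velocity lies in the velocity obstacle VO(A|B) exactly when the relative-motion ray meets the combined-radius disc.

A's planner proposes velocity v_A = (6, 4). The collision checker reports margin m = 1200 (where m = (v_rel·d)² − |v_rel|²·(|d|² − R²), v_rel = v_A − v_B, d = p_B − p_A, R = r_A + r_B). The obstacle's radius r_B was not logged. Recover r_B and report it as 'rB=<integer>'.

m = 1200
d = (1, 18);  v_rel = (0, 5),  |v_rel|² = 25
v_rel×d = (0)·(18) − (5)·(1) = -5
since m = R²·25 − (-5)²:  R² = (25 + 1200) / 25 = 49
R = √49 = 7  ⇒  r_B = 7 − 5 = 2

rB=2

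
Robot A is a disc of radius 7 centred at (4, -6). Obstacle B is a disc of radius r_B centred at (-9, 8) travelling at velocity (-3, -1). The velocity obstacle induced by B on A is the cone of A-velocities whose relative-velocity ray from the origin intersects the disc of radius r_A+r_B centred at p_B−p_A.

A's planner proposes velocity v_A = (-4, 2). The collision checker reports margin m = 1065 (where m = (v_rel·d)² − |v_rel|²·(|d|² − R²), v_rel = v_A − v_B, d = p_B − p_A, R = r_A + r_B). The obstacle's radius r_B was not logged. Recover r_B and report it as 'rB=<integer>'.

m = 1065
d = (-13, 14);  v_rel = (-1, 3),  |v_rel|² = 10
v_rel×d = (-1)·(14) − (3)·(-13) = 25
since m = R²·10 − 25²:  R² = (625 + 1065) / 10 = 169
R = √169 = 13  ⇒  r_B = 13 − 7 = 6

rB=6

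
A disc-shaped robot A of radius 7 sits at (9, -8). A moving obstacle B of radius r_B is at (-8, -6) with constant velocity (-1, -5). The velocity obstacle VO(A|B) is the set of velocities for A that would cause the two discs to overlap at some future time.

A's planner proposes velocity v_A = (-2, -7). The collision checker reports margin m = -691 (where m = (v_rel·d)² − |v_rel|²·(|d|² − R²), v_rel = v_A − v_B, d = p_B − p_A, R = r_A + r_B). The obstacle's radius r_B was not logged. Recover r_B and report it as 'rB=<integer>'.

m = -691
d = (-17, 2);  v_rel = (-1, -2),  |v_rel|² = 5
v_rel×d = (-1)·(2) − (-2)·(-17) = -36
since m = R²·5 − (-36)²:  R² = (1296 + -691) / 5 = 121
R = √121 = 11  ⇒  r_B = 11 − 7 = 4

rB=4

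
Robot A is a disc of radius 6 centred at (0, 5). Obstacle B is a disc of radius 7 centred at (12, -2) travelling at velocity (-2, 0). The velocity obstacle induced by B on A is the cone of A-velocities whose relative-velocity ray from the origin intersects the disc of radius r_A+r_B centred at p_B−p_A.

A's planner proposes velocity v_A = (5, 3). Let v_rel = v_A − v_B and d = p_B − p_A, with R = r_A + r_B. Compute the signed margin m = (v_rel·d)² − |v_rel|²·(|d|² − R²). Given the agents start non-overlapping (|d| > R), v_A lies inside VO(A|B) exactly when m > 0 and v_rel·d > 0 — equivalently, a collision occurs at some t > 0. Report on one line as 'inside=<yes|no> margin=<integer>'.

d = (12, -7),  |d|² = 193;  R = 6+7 = 13,  c = 193−13² = 24
v_rel = (7, 3),  |v_rel|² = 58;  v_rel·d = (7)·(12) + (3)·(-7) = 63
58·t² − 126·t + 24 = 0  ⇒  m = 63² − 58·24 = 2577
m = 2577 > 0,  v_rel·d = 63 > 0  ⇒  inside

inside=yes margin=2577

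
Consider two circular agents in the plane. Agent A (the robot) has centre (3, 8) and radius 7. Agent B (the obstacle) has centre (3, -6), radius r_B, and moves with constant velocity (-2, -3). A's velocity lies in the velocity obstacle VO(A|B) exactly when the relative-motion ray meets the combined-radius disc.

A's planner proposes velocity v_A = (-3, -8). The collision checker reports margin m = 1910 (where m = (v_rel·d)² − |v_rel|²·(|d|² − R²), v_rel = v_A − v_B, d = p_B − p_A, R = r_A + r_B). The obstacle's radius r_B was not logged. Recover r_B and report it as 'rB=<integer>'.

m = 1910
d = (0, -14);  v_rel = (-1, -5),  |v_rel|² = 26
v_rel×d = (-1)·(-14) − (-5)·(0) = 14
since m = R²·26 − 14²:  R² = (196 + 1910) / 26 = 81
R = √81 = 9  ⇒  r_B = 9 − 7 = 2

rB=2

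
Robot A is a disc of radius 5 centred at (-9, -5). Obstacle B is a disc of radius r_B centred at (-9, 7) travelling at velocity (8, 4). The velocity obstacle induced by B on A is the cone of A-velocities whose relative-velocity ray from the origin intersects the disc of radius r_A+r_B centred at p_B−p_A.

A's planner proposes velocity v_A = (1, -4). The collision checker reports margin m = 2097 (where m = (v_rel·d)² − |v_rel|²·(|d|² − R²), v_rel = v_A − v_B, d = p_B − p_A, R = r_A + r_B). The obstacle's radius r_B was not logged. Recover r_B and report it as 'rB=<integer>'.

m = 2097
d = (0, 12);  v_rel = (-7, -8),  |v_rel|² = 113
v_rel×d = (-7)·(12) − (-8)·(0) = -84
since m = R²·113 − (-84)²:  R² = (7056 + 2097) / 113 = 81
R = √81 = 9  ⇒  r_B = 9 − 5 = 4

rB=4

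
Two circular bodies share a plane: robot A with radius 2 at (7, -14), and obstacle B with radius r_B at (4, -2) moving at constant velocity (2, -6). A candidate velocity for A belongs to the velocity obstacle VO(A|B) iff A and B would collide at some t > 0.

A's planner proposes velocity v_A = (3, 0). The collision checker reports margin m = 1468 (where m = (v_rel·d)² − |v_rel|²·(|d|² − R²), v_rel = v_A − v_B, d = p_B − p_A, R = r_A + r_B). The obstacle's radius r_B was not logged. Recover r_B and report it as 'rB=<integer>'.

m = 1468
d = (-3, 12);  v_rel = (1, 6),  |v_rel|² = 37
v_rel×d = (1)·(12) − (6)·(-3) = 30
since m = R²·37 − 30²:  R² = (900 + 1468) / 37 = 64
R = √64 = 8  ⇒  r_B = 8 − 2 = 6

rB=6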